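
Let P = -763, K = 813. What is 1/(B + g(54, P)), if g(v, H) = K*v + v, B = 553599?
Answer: 1/597555 ≈ 1.6735e-6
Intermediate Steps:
g(v, H) = 814*v (g(v, H) = 813*v + v = 814*v)
1/(B + g(54, P)) = 1/(553599 + 814*54) = 1/(553599 + 43956) = 1/597555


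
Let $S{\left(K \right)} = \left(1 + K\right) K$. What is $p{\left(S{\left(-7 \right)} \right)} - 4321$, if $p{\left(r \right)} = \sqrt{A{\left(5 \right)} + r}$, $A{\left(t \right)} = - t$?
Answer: $-4321 + \sqrt{37} \approx -4314.9$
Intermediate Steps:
$S{\left(K \right)} = K \left(1 + K\right)$
$p{\left(r \right)} = \sqrt{-5 + r}$ ($p{\left(r \right)} = \sqrt{\left(-1\right) 5 + r} = \sqrt{-5 + r}$)
$p{\left(S{\left(-7 \right)} \right)} - 4321 = \sqrt{-5 - 7 \left(1 - 7\right)} - 4321 = \sqrt{-5 - -42} - 4321 = \sqrt{-5 + 42} - 4321 = \sqrt{37} - 4321 = -4321 + \sqrt{37}$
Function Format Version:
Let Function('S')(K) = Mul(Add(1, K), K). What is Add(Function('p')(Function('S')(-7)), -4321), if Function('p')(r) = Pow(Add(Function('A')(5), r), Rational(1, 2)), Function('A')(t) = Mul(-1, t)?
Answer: Add(-4321, Pow(37, Rational(1, 2))) ≈ -4314.9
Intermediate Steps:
Function('S')(K) = Mul(K, Add(1, K))
Function('p')(r) = Pow(Add(-5, r), Rational(1, 2)) (Function('p')(r) = Pow(Add(Mul(-1, 5), r), Rational(1, 2)) = Pow(Add(-5, r), Rational(1, 2)))
Add(Function('p')(Function('S')(-7)), -4321) = Add(Pow(Add(-5, Mul(-7, Add(1, -7))), Rational(1, 2)), -4321) = Add(Pow(Add(-5, Mul(-7, -6)), Rational(1, 2)), -4321) = Add(Pow(Add(-5, 42), Rational(1, 2)), -4321) = Add(Pow(37, Rational(1, 2)), -4321) = Add(-4321, Pow(37, Rational(1, 2)))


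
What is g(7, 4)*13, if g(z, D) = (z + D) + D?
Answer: 195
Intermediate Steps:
g(z, D) = z + 2*D (g(z, D) = (D + z) + D = z + 2*D)
g(7, 4)*13 = (7 + 2*4)*13 = (7 + 8)*13 = 15*13 = 195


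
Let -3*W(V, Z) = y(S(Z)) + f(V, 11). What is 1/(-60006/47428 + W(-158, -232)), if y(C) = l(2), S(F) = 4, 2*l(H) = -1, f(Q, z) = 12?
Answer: -35571/181360 ≈ -0.19613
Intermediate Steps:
l(H) = -½ (l(H) = (½)*(-1) = -½)
y(C) = -½
W(V, Z) = -23/6 (W(V, Z) = -(-½ + 12)/3 = -⅓*23/2 = -23/6)
1/(-60006/47428 + W(-158, -232)) = 1/(-60006/47428 - 23/6) = 1/(-60006*1/47428 - 23/6) = 1/(-30003/23714 - 23/6) = 1/(-181360/35571) = -35571/181360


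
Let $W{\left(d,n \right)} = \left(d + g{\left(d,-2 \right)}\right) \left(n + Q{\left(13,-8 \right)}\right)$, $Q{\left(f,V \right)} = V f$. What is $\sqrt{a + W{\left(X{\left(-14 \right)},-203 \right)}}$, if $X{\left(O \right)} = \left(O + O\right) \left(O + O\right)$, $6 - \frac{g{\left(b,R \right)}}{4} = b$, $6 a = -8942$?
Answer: $\frac{\sqrt{6418851}}{3} \approx 844.51$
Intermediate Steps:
$a = - \frac{4471}{3}$ ($a = \frac{1}{6} \left(-8942\right) = - \frac{4471}{3} \approx -1490.3$)
$g{\left(b,R \right)} = 24 - 4 b$
$X{\left(O \right)} = 4 O^{2}$ ($X{\left(O \right)} = 2 O 2 O = 4 O^{2}$)
$W{\left(d,n \right)} = \left(-104 + n\right) \left(24 - 3 d\right)$ ($W{\left(d,n \right)} = \left(d - \left(-24 + 4 d\right)\right) \left(n - 104\right) = \left(24 - 3 d\right) \left(n - 104\right) = \left(24 - 3 d\right) \left(-104 + n\right) = \left(-104 + n\right) \left(24 - 3 d\right)$)
$\sqrt{a + W{\left(X{\left(-14 \right)},-203 \right)}} = \sqrt{- \frac{4471}{3} + \left(-2496 + 24 \left(-203\right) + 312 \cdot 4 \left(-14\right)^{2} - 3 \cdot 4 \left(-14\right)^{2} \left(-203\right)\right)} = \sqrt{- \frac{4471}{3} - \left(7368 - 1248 \cdot 196 + 3 \cdot 4 \cdot 196 \left(-203\right)\right)} = \sqrt{- \frac{4471}{3} - \left(-237240 - 477456\right)} = \sqrt{- \frac{4471}{3} + \left(-2496 - 4872 + 244608 + 477456\right)} = \sqrt{- \frac{4471}{3} + 714696} = \sqrt{\frac{2139617}{3}} = \frac{\sqrt{6418851}}{3}$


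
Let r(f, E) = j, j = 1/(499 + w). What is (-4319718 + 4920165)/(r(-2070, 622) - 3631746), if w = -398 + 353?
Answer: -272602938/1648812683 ≈ -0.16533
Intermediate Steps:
w = -45
j = 1/454 (j = 1/(499 - 45) = 1/454 ≈ 0.0022026)
r(f, E) = 1/454
(-4319718 + 4920165)/(r(-2070, 622) - 3631746) = (-4319718 + 4920165)/(1/454 - 3631746) = 600447/(-1648812683/454) = 600447*(-454/1648812683) = -272602938/1648812683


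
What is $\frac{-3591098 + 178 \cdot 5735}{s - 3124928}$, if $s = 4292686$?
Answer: $- \frac{1285134}{583879} \approx -2.201$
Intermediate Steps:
$\frac{-3591098 + 178 \cdot 5735}{s - 3124928} = \frac{-3591098 + 178 \cdot 5735}{4292686 - 3124928} = \frac{-3591098 + 1020830}{1167758} = \left(-2570268\right) \frac{1}{1167758} = - \frac{1285134}{583879}$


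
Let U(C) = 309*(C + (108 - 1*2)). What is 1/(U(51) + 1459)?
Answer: 1/49972 ≈ 2.0011e-5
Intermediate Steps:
U(C) = 32754 + 309*C (U(C) = 309*(C + (108 - 2)) = 309*(C + 106) = 309*(106 + C) = 32754 + 309*C)
1/(U(51) + 1459) = 1/((32754 + 309*51) + 1459) = 1/((32754 + 15759) + 1459) = 1/(48513 + 1459) = 1/49972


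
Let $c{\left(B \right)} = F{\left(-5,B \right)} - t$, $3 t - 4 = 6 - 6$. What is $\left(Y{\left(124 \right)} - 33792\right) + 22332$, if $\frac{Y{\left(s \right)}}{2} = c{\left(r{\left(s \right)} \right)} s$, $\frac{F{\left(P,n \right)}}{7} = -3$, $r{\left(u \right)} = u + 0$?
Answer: $- \frac{50996}{3} \approx -16999.0$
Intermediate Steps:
$r{\left(u \right)} = u$
$F{\left(P,n \right)} = -21$ ($F{\left(P,n \right)} = 7 \left(-3\right) = -21$)
$t = \frac{4}{3}$ ($t = \frac{4}{3} + \frac{6 - 6}{3} = \frac{4}{3} + \frac{1}{3} \cdot 0 = \frac{4}{3} + 0 = \frac{4}{3} \approx 1.3333$)
$c{\left(B \right)} = - \frac{67}{3}$ ($c{\left(B \right)} = -21 - \frac{4}{3} = - \frac{67}{3}$)
$Y{\left(s \right)} = - \frac{134 s}{3}$ ($Y{\left(s \right)} = 2 \left(- \frac{67 s}{3}\right) = - \frac{134 s}{3}$)
$\left(Y{\left(124 \right)} - 33792\right) + 22332 = \left(\left(- \frac{134}{3}\right) 124 - 33792\right) + 22332 = \left(- \frac{16616}{3} - 33792\right) + 22332 = - \frac{117992}{3} + 22332 = - \frac{50996}{3}$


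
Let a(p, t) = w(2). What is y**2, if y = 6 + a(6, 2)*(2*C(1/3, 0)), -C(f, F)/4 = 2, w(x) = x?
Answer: 676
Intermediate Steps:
C(f, F) = -8 (C(f, F) = -4*2 = -8)
a(p, t) = 2
y = -26 (y = 6 + 2*(2*(-8)) = 6 + 2*(-16) = 6 - 32 = -26)
y**2 = (-26)**2 = 676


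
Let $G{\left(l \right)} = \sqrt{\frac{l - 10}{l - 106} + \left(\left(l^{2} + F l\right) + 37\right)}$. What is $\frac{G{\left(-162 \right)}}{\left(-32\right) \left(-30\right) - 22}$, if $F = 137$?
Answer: $\frac{2 \sqrt{1146839}}{31423} \approx 0.068161$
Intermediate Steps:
$G{\left(l \right)} = \sqrt{37 + l^{2} + 137 l + \frac{-10 + l}{-106 + l}}$ ($G{\left(l \right)} = \sqrt{\frac{l - 10}{l - 106} + \left(\left(l^{2} + 137 l\right) + 37\right)} = \sqrt{\frac{-10 + l}{-106 + l} + \left(37 + l^{2} + 137 l\right)} = \sqrt{37 + l^{2} + 137 l + \frac{-10 + l}{-106 + l}}$)
$\frac{G{\left(-162 \right)}}{\left(-32\right) \left(-30\right) - 22} = \frac{\sqrt{\frac{-3932 + \left(-162\right)^{3} - -2346408 + 31 \left(-162\right)^{2}}{-106 - 162}}}{\left(-32\right) \left(-30\right) - 22} = \frac{\sqrt{\frac{-3932 - 4251528 + 2346408 + 31 \cdot 26244}{-268}}}{960 - 22} = \frac{\sqrt{- \frac{-3932 - 4251528 + 2346408 + 813564}{268}}}{938} = \sqrt{\left(- \frac{1}{268}\right) \left(-1095488\right)} \frac{1}{938} = \sqrt{\frac{273872}{67}} \cdot \frac{1}{938} = \frac{4 \sqrt{1146839}}{67} \cdot \frac{1}{938} = \frac{2 \sqrt{1146839}}{31423}$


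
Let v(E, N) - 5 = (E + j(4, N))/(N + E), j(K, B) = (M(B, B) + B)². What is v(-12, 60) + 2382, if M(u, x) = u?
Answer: 10747/4 ≈ 2686.8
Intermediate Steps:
j(K, B) = 4*B² (j(K, B) = (B + B)² = (2*B)² = 4*B²)
v(E, N) = 5 + (E + 4*N²)/(E + N) (v(E, N) = 5 + (E + 4*N²)/(N + E) = 5 + (E + 4*N²)/(E + N))
v(-12, 60) + 2382 = (4*60² + 5*60 + 6*(-12))/(-12 + 60) + 2382 = (4*3600 + 300 - 72)/48 + 2382 = (14400 + 300 - 72)/48 + 2382 = (1/48)*14628 + 2382 = 1219/4 + 2382 = 10747/4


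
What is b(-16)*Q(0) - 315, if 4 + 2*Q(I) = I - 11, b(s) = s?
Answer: -195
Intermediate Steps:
Q(I) = -15/2 + I/2 (Q(I) = -2 + (I - 11)/2 = -2 + (-11 + I)/2 = -2 + (-11/2 + I/2) = -15/2 + I/2)
b(-16)*Q(0) - 315 = -16*(-15/2 + (1/2)*0) - 315 = -16*(-15/2 + 0) - 315 = -16*(-15/2) - 315 = 120 - 315 = -195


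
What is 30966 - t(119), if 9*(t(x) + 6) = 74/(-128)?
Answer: 17839909/576 ≈ 30972.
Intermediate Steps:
t(x) = -3493/576 (t(x) = -6 + (74/(-128))/9 = -6 + (74*(-1/128))/9 = -6 + (⅑)*(-37/64) = -6 - 37/576 = -3493/576)
30966 - t(119) = 30966 - 1*(-3493/576) = 30966 + 3493/576 = 17839909/576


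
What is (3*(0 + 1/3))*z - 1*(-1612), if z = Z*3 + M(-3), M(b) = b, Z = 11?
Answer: 1642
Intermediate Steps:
z = 30 (z = 11*3 - 3 = 33 - 3 = 30)
(3*(0 + 1/3))*z - 1*(-1612) = (3*(0 + 1/3))*30 - 1*(-1612) = (3*(0 + ⅓))*30 + 1612 = (3*(⅓))*30 + 1612 = 1*30 + 1612 = 30 + 1612 = 1642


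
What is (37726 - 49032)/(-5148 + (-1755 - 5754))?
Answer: 11306/12657 ≈ 0.89326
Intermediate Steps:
(37726 - 49032)/(-5148 + (-1755 - 5754)) = -11306/(-5148 - 7509) = -11306/(-12657) = -11306*(-1/12657) = 11306/12657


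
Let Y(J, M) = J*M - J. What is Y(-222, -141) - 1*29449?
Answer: 2075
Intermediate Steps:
Y(J, M) = -J + J*M
Y(-222, -141) - 1*29449 = -222*(-1 - 141) - 1*29449 = -222*(-142) - 29449 = 31524 - 29449 = 2075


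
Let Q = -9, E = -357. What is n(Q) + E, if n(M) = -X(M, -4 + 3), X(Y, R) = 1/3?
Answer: -1072/3 ≈ -357.33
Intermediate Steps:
X(Y, R) = 1/3
n(M) = -1/3 (n(M) = -1*1/3 = -1/3)
n(Q) + E = -1/3 - 357 = -1072/3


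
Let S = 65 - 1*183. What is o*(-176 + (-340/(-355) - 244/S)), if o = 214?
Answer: -155062260/4189 ≈ -37017.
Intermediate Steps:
S = -118 (S = 65 - 183 = -118)
o*(-176 + (-340/(-355) - 244/S)) = 214*(-176 + (-340/(-355) - 244/(-118))) = 214*(-176 + (-340*(-1/355) - 244*(-1/118))) = 214*(-176 + (68/71 + 122/59)) = 214*(-176 + 12674/4189) = 214*(-724590/4189) = -155062260/4189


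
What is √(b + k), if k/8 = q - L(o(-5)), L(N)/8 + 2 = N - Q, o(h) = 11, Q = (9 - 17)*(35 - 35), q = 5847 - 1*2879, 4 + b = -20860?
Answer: 48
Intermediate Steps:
b = -20864 (b = -4 - 20860 = -20864)
q = 2968 (q = 5847 - 2879 = 2968)
Q = 0 (Q = -8*0 = 0)
L(N) = -16 + 8*N (L(N) = -16 + 8*(N - 1*0) = -16 + 8*(N + 0) = -16 + 8*N)
k = 23168 (k = 8*(2968 - (-16 + 8*11)) = 8*(2968 - (-16 + 88)) = 8*(2968 - 1*72) = 8*(2968 - 72) = 8*2896 = 23168)
√(b + k) = √(-20864 + 23168) = √2304 = 48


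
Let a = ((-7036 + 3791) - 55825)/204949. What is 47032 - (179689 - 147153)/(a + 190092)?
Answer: 916159008182476/19479553119 ≈ 47032.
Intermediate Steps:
a = -59070/204949 (a = (-3245 - 55825)*(1/204949) = -59070*1/204949 = -59070/204949 ≈ -0.28822)
47032 - (179689 - 147153)/(a + 190092) = 47032 - (179689 - 147153)/(-59070/204949 + 190092) = 47032 - 32536/38959106238/204949 = 47032 - 32536*204949/38959106238 = 47032 - 1*3334110332/19479553119 = 47032 - 3334110332/19479553119 = 916159008182476/19479553119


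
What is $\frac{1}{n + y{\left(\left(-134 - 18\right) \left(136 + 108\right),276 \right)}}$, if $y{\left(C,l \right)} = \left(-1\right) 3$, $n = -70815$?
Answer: $- \frac{1}{70818} \approx -1.4121 \cdot 10^{-5}$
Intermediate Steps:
$y{\left(C,l \right)} = -3$
$\frac{1}{n + y{\left(\left(-134 - 18\right) \left(136 + 108\right),276 \right)}} = \frac{1}{-70815 - 3} = \frac{1}{-70818} = - \frac{1}{70818}$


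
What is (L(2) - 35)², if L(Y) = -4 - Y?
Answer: 1681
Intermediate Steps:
(L(2) - 35)² = ((-4 - 1*2) - 35)² = ((-4 - 2) - 35)² = (-6 - 35)² = (-41)² = 1681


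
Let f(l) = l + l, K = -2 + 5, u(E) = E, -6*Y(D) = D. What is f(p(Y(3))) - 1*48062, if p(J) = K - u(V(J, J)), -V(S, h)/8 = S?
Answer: -48064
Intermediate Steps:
Y(D) = -D/6
V(S, h) = -8*S
K = 3
p(J) = 3 + 8*J (p(J) = 3 - (-8)*J = 3 + 8*J)
f(l) = 2*l
f(p(Y(3))) - 1*48062 = 2*(3 + 8*(-⅙*3)) - 1*48062 = 2*(3 + 8*(-½)) - 48062 = 2*(3 - 4) - 48062 = 2*(-1) - 48062 = -2 - 48062 = -48064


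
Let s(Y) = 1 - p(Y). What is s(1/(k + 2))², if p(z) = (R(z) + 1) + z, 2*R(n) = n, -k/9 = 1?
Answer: 9/196 ≈ 0.045918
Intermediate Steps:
k = -9 (k = -9*1 = -9)
R(n) = n/2
p(z) = 1 + 3*z/2 (p(z) = (z/2 + 1) + z = (1 + z/2) + z = 1 + 3*z/2)
s(Y) = -3*Y/2 (s(Y) = 1 - (1 + 3*Y/2) = 1 + (-1 - 3*Y/2) = -3*Y/2)
s(1/(k + 2))² = (-3/(2*(-9 + 2)))² = (-3/2/(-7))² = (-3/2*(-⅐))² = (3/14)² = 9/196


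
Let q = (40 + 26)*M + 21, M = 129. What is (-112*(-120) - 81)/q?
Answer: 4453/2845 ≈ 1.5652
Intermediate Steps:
q = 8535 (q = (40 + 26)*129 + 21 = 66*129 + 21 = 8514 + 21 = 8535)
(-112*(-120) - 81)/q = (-112*(-120) - 81)/8535 = (13440 - 81)*(1/8535) = 13359*(1/8535) = 4453/2845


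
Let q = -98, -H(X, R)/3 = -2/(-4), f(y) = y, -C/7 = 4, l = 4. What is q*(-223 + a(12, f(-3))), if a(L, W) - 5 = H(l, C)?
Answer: 21511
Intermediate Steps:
C = -28 (C = -7*4 = -28)
H(X, R) = -3/2 (H(X, R) = -(-6)/(-4) = -(-6)*(-1)/4 = -3*½ = -3/2)
a(L, W) = 7/2 (a(L, W) = 5 - 3/2 = 7/2)
q*(-223 + a(12, f(-3))) = -98*(-223 + 7/2) = -98*(-439/2) = 21511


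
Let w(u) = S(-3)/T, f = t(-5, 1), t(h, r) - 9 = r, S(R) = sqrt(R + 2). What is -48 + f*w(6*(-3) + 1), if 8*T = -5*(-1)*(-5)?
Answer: -48 - 16*I/5 ≈ -48.0 - 3.2*I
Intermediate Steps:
S(R) = sqrt(2 + R)
t(h, r) = 9 + r
T = -25/8 (T = (-5*(-1)*(-5))/8 = (5*(-5))/8 = (1/8)*(-25) = -25/8 ≈ -3.1250)
f = 10 (f = 9 + 1 = 10)
w(u) = -8*I/25 (w(u) = sqrt(2 - 3)/(-25/8) = sqrt(-1)*(-8/25) = I*(-8/25) = -8*I/25)
-48 + f*w(6*(-3) + 1) = -48 + 10*(-8*I/25) = -48 - 16*I/5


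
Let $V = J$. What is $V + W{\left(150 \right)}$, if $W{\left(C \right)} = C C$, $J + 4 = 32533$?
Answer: $55029$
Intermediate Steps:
$J = 32529$ ($J = -4 + 32533 = 32529$)
$W{\left(C \right)} = C^{2}$
$V = 32529$
$V + W{\left(150 \right)} = 32529 + 150^{2} = 32529 + 22500 = 55029$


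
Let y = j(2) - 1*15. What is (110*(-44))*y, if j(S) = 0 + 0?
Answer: 72600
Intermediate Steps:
j(S) = 0
y = -15 (y = 0 - 1*15 = 0 - 15 = -15)
(110*(-44))*y = (110*(-44))*(-15) = -4840*(-15) = 72600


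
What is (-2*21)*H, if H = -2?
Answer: 84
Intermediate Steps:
(-2*21)*H = -2*21*(-2) = -42*(-2) = 84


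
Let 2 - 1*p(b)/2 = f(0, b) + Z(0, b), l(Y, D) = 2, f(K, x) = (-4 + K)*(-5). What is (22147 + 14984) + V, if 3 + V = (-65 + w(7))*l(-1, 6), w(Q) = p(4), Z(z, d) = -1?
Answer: 36930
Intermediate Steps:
f(K, x) = 20 - 5*K
p(b) = -34 (p(b) = 4 - 2*((20 - 5*0) - 1) = 4 - 2*((20 + 0) - 1) = 4 - 2*(20 - 1) = 4 - 2*19 = 4 - 38 = -34)
w(Q) = -34
V = -201 (V = -3 + (-65 - 34)*2 = -3 - 99*2 = -3 - 198 = -201)
(22147 + 14984) + V = (22147 + 14984) - 201 = 37131 - 201 = 36930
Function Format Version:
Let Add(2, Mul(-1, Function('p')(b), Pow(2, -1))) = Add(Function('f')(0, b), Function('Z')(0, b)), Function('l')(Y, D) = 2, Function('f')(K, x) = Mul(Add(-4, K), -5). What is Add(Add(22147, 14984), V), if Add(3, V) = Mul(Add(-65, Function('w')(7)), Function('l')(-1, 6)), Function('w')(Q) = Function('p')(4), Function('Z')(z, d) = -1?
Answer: 36930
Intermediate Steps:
Function('f')(K, x) = Add(20, Mul(-5, K))
Function('p')(b) = -34 (Function('p')(b) = Add(4, Mul(-2, Add(Add(20, Mul(-5, 0)), -1))) = Add(4, Mul(-2, Add(Add(20, 0), -1))) = Add(4, Mul(-2, Add(20, -1))) = Add(4, Mul(-2, 19)) = Add(4, -38) = -34)
Function('w')(Q) = -34
V = -201 (V = Add(-3, Mul(Add(-65, -34), 2)) = Add(-3, Mul(-99, 2)) = Add(-3, -198) = -201)
Add(Add(22147, 14984), V) = Add(Add(22147, 14984), -201) = Add(37131, -201) = 36930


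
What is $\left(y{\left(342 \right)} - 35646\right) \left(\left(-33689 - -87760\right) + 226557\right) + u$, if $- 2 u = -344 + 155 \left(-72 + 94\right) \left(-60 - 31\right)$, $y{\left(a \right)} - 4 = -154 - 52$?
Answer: $-10059797217$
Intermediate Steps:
$y{\left(a \right)} = -202$ ($y{\left(a \right)} = 4 - 206 = -202$)
$u = 155327$ ($u = - \frac{-344 + 155 \left(-72 + 94\right) \left(-60 - 31\right)}{2} = - \frac{-344 + 155 \cdot 22 \left(-91\right)}{2} = - \frac{-344 + 155 \left(-2002\right)}{2} = - \frac{-344 - 310310}{2} = \left(- \frac{1}{2}\right) \left(-310654\right) = 155327$)
$\left(y{\left(342 \right)} - 35646\right) \left(\left(-33689 - -87760\right) + 226557\right) + u = \left(-202 - 35646\right) \left(\left(-33689 - -87760\right) + 226557\right) + 155327 = - 35848 \left(\left(-33689 + 87760\right) + 226557\right) + 155327 = - 35848 \left(54071 + 226557\right) + 155327 = \left(-35848\right) 280628 + 155327 = -10059952544 + 155327 = -10059797217$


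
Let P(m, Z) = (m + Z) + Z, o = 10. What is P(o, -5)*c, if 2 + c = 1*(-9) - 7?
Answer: 0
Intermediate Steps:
c = -18 (c = -2 + (1*(-9) - 7) = -2 + (-9 - 7) = -2 - 16 = -18)
P(m, Z) = m + 2*Z (P(m, Z) = (Z + m) + Z = m + 2*Z)
P(o, -5)*c = (10 + 2*(-5))*(-18) = (10 - 10)*(-18) = 0*(-18) = 0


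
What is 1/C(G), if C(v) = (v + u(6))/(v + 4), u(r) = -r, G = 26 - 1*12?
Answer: 9/4 ≈ 2.2500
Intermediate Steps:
G = 14 (G = 26 - 12 = 14)
C(v) = (-6 + v)/(4 + v) (C(v) = (v - 1*6)/(v + 4) = (v - 6)/(4 + v) = (-6 + v)/(4 + v))
1/C(G) = 1/((-6 + 14)/(4 + 14)) = 1/(8/18) = 1/((1/18)*8) = 1/(4/9) = 9/4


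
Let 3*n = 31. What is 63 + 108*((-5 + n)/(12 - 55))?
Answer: 2133/43 ≈ 49.605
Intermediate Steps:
n = 31/3 (n = (⅓)*31 = 31/3 ≈ 10.333)
63 + 108*((-5 + n)/(12 - 55)) = 63 + 108*((-5 + 31/3)/(12 - 55)) = 63 + 108*((16/3)/(-43)) = 63 + 108*((16/3)*(-1/43)) = 63 + 108*(-16/129) = 63 - 576/43 = 2133/43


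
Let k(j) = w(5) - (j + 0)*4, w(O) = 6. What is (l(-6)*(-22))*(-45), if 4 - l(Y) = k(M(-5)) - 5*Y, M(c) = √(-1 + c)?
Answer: -31680 + 3960*I*√6 ≈ -31680.0 + 9700.0*I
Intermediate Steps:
k(j) = 6 - 4*j (k(j) = 6 - (j + 0)*4 = 6 - j*4 = 6 - 4*j)
l(Y) = -2 + 5*Y + 4*I*√6 (l(Y) = 4 - ((6 - 4*√(-1 - 5)) - 5*Y) = 4 - ((6 - 4*I*√6) - 5*Y) = 4 - (6 - 5*Y - 4*I*√6) = 4 + (-6 + 5*Y + 4*I*√6) = -2 + 5*Y + 4*I*√6)
(l(-6)*(-22))*(-45) = ((-2 + 5*(-6) + 4*I*√6)*(-22))*(-45) = ((-2 - 30 + 4*I*√6)*(-22))*(-45) = ((-32 + 4*I*√6)*(-22))*(-45) = (704 - 88*I*√6)*(-45) = -31680 + 3960*I*√6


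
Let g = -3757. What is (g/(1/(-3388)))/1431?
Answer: 12728716/1431 ≈ 8895.0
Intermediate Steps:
(g/(1/(-3388)))/1431 = -3757/(1/(-3388))/1431 = -3757/(-1/3388)*(1/1431) = -3757*(-3388)*(1/1431) = 12728716*(1/1431) = 12728716/1431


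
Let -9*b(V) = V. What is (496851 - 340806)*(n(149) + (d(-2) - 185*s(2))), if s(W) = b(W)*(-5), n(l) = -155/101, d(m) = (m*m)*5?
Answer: -87583475/3 ≈ -2.9194e+7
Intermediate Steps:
d(m) = 5*m² (d(m) = m²*5 = 5*m²)
b(V) = -V/9
n(l) = -155/101 (n(l) = -155*1/101 = -155/101)
s(W) = 5*W/9 (s(W) = -W/9*(-5) = 5*W/9)
(496851 - 340806)*(n(149) + (d(-2) - 185*s(2))) = (496851 - 340806)*(-155/101 + (5*(-2)² - 925*2/9)) = 156045*(-155/101 + (5*4 - 185*10/9)) = 156045*(-155/101 + (20 - 1850/9)) = 156045*(-155/101 - 1670/9) = 156045*(-170065/909) = -87583475/3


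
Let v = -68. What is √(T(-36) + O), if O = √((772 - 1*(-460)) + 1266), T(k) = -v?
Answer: √(68 + √2498) ≈ 10.862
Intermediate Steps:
T(k) = 68 (T(k) = -1*(-68) = 68)
O = √2498 (O = √((772 + 460) + 1266) = √(1232 + 1266) = √2498 ≈ 49.980)
√(T(-36) + O) = √(68 + √2498)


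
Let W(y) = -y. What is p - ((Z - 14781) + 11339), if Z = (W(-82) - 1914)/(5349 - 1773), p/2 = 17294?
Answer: 16999639/447 ≈ 38031.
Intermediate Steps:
p = 34588 (p = 2*17294 = 34588)
Z = -229/447 (Z = (-1*(-82) - 1914)/(5349 - 1773) = (82 - 1914)/3576 = -1832*1/3576 = -229/447 ≈ -0.51230)
p - ((Z - 14781) + 11339) = 34588 - ((-229/447 - 14781) + 11339) = 34588 - (-6607336/447 + 11339) = 34588 - 1*(-1538803/447) = 34588 + 1538803/447 = 16999639/447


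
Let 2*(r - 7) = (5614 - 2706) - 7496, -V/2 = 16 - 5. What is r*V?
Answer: 50314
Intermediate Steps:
V = -22 (V = -2*(16 - 5) = -2*11 = -22)
r = -2287 (r = 7 + ((5614 - 2706) - 7496)/2 = 7 + (2908 - 7496)/2 = 7 + (1/2)*(-4588) = 7 - 2294 = -2287)
r*V = -2287*(-22) = 50314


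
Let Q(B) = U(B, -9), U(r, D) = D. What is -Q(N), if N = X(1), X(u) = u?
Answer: 9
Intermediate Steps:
N = 1
Q(B) = -9
-Q(N) = -1*(-9) = 9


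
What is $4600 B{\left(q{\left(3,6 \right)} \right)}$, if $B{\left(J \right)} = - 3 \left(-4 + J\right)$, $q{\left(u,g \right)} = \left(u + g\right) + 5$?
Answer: $-138000$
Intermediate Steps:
$q{\left(u,g \right)} = 5 + g + u$ ($q{\left(u,g \right)} = \left(g + u\right) + 5 = 5 + g + u$)
$B{\left(J \right)} = 12 - 3 J$
$4600 B{\left(q{\left(3,6 \right)} \right)} = 4600 \left(12 - 3 \left(5 + 6 + 3\right)\right) = 4600 \left(12 - 42\right) = 4600 \left(-30\right) = -138000$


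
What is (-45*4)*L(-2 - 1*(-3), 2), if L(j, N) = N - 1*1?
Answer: -180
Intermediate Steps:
L(j, N) = -1 + N (L(j, N) = N - 1 = -1 + N)
(-45*4)*L(-2 - 1*(-3), 2) = (-45*4)*(-1 + 2) = -180*1 = -180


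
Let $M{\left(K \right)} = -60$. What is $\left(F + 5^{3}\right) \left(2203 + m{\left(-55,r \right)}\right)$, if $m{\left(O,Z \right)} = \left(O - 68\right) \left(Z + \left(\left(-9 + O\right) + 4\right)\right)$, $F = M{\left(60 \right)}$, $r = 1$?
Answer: $614900$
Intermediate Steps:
$F = -60$
$m{\left(O,Z \right)} = \left(-68 + O\right) \left(-5 + O + Z\right)$ ($m{\left(O,Z \right)} = \left(-68 + O\right) \left(Z + \left(-5 + O\right)\right) = \left(-68 + O\right) \left(-5 + O + Z\right)$)
$\left(F + 5^{3}\right) \left(2203 + m{\left(-55,r \right)}\right) = \left(-60 + 5^{3}\right) \left(2203 - \left(-4232 - 3025\right)\right) = \left(-60 + 125\right) \left(2203 + \left(340 + 3025 + 4015 - 68 - 55\right)\right) = 65 \left(2203 + 7257\right) = 65 \cdot 9460 = 614900$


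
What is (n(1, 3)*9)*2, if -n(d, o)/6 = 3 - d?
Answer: -216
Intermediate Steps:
n(d, o) = -18 + 6*d (n(d, o) = -6*(3 - d) = -18 + 6*d)
(n(1, 3)*9)*2 = ((-18 + 6*1)*9)*2 = ((-18 + 6)*9)*2 = -12*9*2 = -108*2 = -216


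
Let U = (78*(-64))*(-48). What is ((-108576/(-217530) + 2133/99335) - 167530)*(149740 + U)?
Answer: -3132182456190331324/48018539 ≈ -6.5229e+10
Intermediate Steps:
U = 239616 (U = -4992*(-48) = 239616)
((-108576/(-217530) + 2133/99335) - 167530)*(149740 + U) = ((-108576/(-217530) + 2133/99335) - 167530)*(149740 + 239616) = ((-108576*(-1/217530) + 2133*(1/99335)) - 167530)*389356 = ((6032/12085 + 2133/99335) - 167530)*389356 = (24998641/48018539 - 167530)*389356 = -8044520840029/48018539*389356 = -3132182456190331324/48018539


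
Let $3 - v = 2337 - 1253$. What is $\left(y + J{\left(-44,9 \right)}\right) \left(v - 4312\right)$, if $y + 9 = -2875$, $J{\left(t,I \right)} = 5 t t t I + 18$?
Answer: $20688335378$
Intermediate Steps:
$J{\left(t,I \right)} = 18 + 5 I t^{3}$ ($J{\left(t,I \right)} = 5 t^{2} t I + 18 = 5 t^{3} I + 18 = 5 I t^{3} + 18 = 18 + 5 I t^{3}$)
$y = -2884$ ($y = -9 - 2875 = -2884$)
$v = -1081$ ($v = 3 - \left(2337 - 1253\right) = 3 - 1084 = -1081$)
$\left(y + J{\left(-44,9 \right)}\right) \left(v - 4312\right) = \left(-2884 + \left(18 + 5 \cdot 9 \left(-44\right)^{3}\right)\right) \left(-1081 - 4312\right) = \left(-2884 + \left(18 + 5 \cdot 9 \left(-85184\right)\right)\right) \left(-5393\right) = \left(-2884 + \left(18 - 3833280\right)\right) \left(-5393\right) = \left(-2884 - 3833262\right) \left(-5393\right) = \left(-3836146\right) \left(-5393\right) = 20688335378$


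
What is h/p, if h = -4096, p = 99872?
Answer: -128/3121 ≈ -0.041013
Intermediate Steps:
h/p = -4096/99872 = -4096*1/99872 = -128/3121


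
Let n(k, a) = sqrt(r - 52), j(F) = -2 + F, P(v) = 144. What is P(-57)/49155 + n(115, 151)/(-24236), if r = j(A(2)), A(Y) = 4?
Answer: 48/16385 - 5*I*sqrt(2)/24236 ≈ 0.0029295 - 0.00029176*I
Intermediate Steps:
r = 2 (r = -2 + 4 = 2)
n(k, a) = 5*I*sqrt(2) (n(k, a) = sqrt(2 - 52) = sqrt(-50) = 5*I*sqrt(2))
P(-57)/49155 + n(115, 151)/(-24236) = 144/49155 + (5*I*sqrt(2))/(-24236) = 144*(1/49155) + (5*I*sqrt(2))*(-1/24236) = 48/16385 - 5*I*sqrt(2)/24236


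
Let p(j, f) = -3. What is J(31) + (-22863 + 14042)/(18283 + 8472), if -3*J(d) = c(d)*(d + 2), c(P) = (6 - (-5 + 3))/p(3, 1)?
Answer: 2327977/80265 ≈ 29.004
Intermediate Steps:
c(P) = -8/3 (c(P) = (6 - (-5 + 3))/(-3) = (6 - 1*(-2))*(-1/3) = (6 + 2)*(-1/3) = 8*(-1/3) = -8/3)
J(d) = 16/9 + 8*d/9 (J(d) = -(-8)*(d + 2)/9 = -(-8)*(2 + d)/9 = -(-16/3 - 8*d/3)/3 = 16/9 + 8*d/9)
J(31) + (-22863 + 14042)/(18283 + 8472) = (16/9 + (8/9)*31) + (-22863 + 14042)/(18283 + 8472) = (16/9 + 248/9) - 8821/26755 = 88/3 - 8821*1/26755 = 88/3 - 8821/26755 = 2327977/80265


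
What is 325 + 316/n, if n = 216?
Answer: 17629/54 ≈ 326.46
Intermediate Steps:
325 + 316/n = 325 + 316/216 = 325 + 316*(1/216) = 325 + 79/54 = 17629/54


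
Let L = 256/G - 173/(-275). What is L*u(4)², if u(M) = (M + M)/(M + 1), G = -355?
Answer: -115008/488125 ≈ -0.23561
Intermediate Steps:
u(M) = 2*M/(1 + M) (u(M) = (2*M)/(1 + M) = 2*M/(1 + M))
L = -1797/19525 (L = 256/(-355) - 173/(-275) = 256*(-1/355) - 173*(-1/275) = -256/355 + 173/275 = -1797/19525 ≈ -0.092036)
L*u(4)² = -1797*64/(1 + 4)²/19525 = -1797*(2*4/5)²/19525 = -1797*(2*4*(⅕))²/19525 = -1797*(8/5)²/19525 = -1797/19525*64/25 = -115008/488125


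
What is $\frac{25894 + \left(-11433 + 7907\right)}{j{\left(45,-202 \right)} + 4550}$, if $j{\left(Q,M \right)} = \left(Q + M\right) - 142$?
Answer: $\frac{7456}{1417} \approx 5.2618$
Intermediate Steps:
$j{\left(Q,M \right)} = -142 + M + Q$ ($j{\left(Q,M \right)} = \left(M + Q\right) - 142 = -142 + M + Q$)
$\frac{25894 + \left(-11433 + 7907\right)}{j{\left(45,-202 \right)} + 4550} = \frac{25894 + \left(-11433 + 7907\right)}{\left(-142 - 202 + 45\right) + 4550} = \frac{25894 - 3526}{-299 + 4550} = \frac{22368}{4251} = 22368 \cdot \frac{1}{4251} = \frac{7456}{1417}$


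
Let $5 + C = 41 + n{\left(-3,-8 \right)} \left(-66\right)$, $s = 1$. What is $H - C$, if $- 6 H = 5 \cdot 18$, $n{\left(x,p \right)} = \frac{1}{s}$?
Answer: $15$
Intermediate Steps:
$n{\left(x,p \right)} = 1$ ($n{\left(x,p \right)} = 1^{-1} = 1$)
$C = -30$ ($C = -5 + \left(41 + 1 \left(-66\right)\right) = -5 + \left(41 - 66\right) = -5 - 25 = -30$)
$H = -15$ ($H = - \frac{5 \cdot 18}{6} = \left(- \frac{1}{6}\right) 90 = -15$)
$H - C = -15 - -30 = -15 + 30 = 15$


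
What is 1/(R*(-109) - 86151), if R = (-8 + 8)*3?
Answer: -1/86151 ≈ -1.1608e-5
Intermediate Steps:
R = 0 (R = 0*3 = 0)
1/(R*(-109) - 86151) = 1/(0*(-109) - 86151) = 1/(0 - 86151) = 1/(-86151) = -1/86151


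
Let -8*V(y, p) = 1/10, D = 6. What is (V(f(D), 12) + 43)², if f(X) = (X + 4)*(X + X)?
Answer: 11826721/6400 ≈ 1847.9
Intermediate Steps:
f(X) = 2*X*(4 + X) (f(X) = (4 + X)*(2*X) = 2*X*(4 + X))
V(y, p) = -1/80 (V(y, p) = -⅛/10 = -⅛*⅒ = -1/80)
(V(f(D), 12) + 43)² = (-1/80 + 43)² = (3439/80)² = 11826721/6400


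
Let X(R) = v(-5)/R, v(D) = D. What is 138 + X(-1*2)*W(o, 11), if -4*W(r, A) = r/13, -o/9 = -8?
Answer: 1749/13 ≈ 134.54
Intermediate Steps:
o = 72 (o = -9*(-8) = 72)
W(r, A) = -r/52 (W(r, A) = -r/(4*13) = -r/52)
X(R) = -5/R
138 + X(-1*2)*W(o, 11) = 138 + (-5/((-1*2)))*(-1/52*72) = 138 - 5/(-2)*(-18/13) = 138 - 5*(-1/2)*(-18/13) = 138 + (5/2)*(-18/13) = 138 - 45/13 = 1749/13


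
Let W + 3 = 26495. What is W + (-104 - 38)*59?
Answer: 18114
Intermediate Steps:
W = 26492 (W = -3 + 26495 = 26492)
W + (-104 - 38)*59 = 26492 + (-104 - 38)*59 = 26492 - 142*59 = 26492 - 8378 = 18114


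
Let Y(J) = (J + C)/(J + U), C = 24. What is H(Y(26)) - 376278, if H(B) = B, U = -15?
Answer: -4139008/11 ≈ -3.7627e+5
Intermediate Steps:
Y(J) = (24 + J)/(-15 + J) (Y(J) = (J + 24)/(J - 15) = (24 + J)/(-15 + J))
H(Y(26)) - 376278 = (24 + 26)/(-15 + 26) - 376278 = 50/11 - 376278 = -4139008/11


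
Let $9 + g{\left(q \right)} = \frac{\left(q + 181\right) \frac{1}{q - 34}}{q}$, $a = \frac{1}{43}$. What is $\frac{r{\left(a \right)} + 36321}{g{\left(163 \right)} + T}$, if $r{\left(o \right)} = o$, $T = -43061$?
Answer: $- \frac{381861078}{452816273} \approx -0.8433$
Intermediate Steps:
$a = \frac{1}{43} \approx 0.023256$
$g{\left(q \right)} = -9 + \frac{181 + q}{q \left(-34 + q\right)}$ ($g{\left(q \right)} = -9 + \frac{\left(q + 181\right) \frac{1}{q - 34}}{q} = -9 + \frac{\left(181 + q\right) \frac{1}{-34 + q}}{q} = -9 + \frac{\frac{1}{-34 + q} \left(181 + q\right)}{q} = -9 + \frac{181 + q}{q \left(-34 + q\right)}$)
$\frac{r{\left(a \right)} + 36321}{g{\left(163 \right)} + T} = \frac{\frac{1}{43} + 36321}{\frac{181 - 9 \cdot 163^{2} + 307 \cdot 163}{163 \left(-34 + 163\right)} - 43061} = \frac{1561804}{43 \left(\frac{181 - 239121 + 50041}{163 \cdot 129} - 43061\right)} = \frac{1561804}{43 \left(\frac{1}{163} \cdot \frac{1}{129} \left(181 - 239121 + 50041\right) - 43061\right)} = \frac{1561804}{43 \left(\frac{1}{163} \cdot \frac{1}{129} \left(-188899\right) - 43061\right)} = \frac{1561804}{43 \left(- \frac{4393}{489} - 43061\right)} = \frac{1561804}{43 \left(- \frac{21061222}{489}\right)} = \frac{1561804}{43} \left(- \frac{489}{21061222}\right) = - \frac{381861078}{452816273}$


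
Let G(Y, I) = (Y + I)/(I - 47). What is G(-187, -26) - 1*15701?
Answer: -1145960/73 ≈ -15698.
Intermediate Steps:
G(Y, I) = (I + Y)/(-47 + I)
G(-187, -26) - 1*15701 = (-26 - 187)/(-47 - 26) - 1*15701 = -213/(-73) - 15701 = -1/73*(-213) - 15701 = 213/73 - 15701 = -1145960/73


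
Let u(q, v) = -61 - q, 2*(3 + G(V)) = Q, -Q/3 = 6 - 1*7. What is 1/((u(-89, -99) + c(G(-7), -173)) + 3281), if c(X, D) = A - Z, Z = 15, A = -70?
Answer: 1/3224 ≈ 0.00031017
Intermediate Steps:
Q = 3 (Q = -3*(6 - 1*7) = -3*(6 - 7) = -3*(-1) = 3)
G(V) = -3/2 (G(V) = -3 + (½)*3 = -3 + 3/2 = -3/2)
c(X, D) = -85 (c(X, D) = -70 - 1*15 = -70 - 15 = -85)
1/((u(-89, -99) + c(G(-7), -173)) + 3281) = 1/(((-61 - 1*(-89)) - 85) + 3281) = 1/(((-61 + 89) - 85) + 3281) = 1/((28 - 85) + 3281) = 1/(-57 + 3281) = 1/3224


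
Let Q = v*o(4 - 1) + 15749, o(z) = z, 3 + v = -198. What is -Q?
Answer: -15146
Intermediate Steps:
v = -201 (v = -3 - 198 = -201)
Q = 15146 (Q = -201*(4 - 1) + 15749 = -201*3 + 15749 = -603 + 15749 = 15146)
-Q = -1*15146 = -15146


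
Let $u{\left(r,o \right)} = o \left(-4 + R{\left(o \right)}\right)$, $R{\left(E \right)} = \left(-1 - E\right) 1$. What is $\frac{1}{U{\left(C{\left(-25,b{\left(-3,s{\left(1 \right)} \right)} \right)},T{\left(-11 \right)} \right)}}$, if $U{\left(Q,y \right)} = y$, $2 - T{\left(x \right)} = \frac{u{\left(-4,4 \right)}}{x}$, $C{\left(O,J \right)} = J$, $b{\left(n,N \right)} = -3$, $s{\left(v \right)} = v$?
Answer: $- \frac{11}{14} \approx -0.78571$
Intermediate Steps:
$R{\left(E \right)} = -1 - E$
$u{\left(r,o \right)} = o \left(-5 - o\right)$ ($u{\left(r,o \right)} = o \left(-4 - \left(1 + o\right)\right) = o \left(-5 - o\right)$)
$T{\left(x \right)} = 2 + \frac{36}{x}$ ($T{\left(x \right)} = 2 - \frac{\left(-1\right) 4 \left(5 + 4\right)}{x} = 2 - \frac{\left(-1\right) 4 \cdot 9}{x} = 2 - - \frac{36}{x} = 2 + \frac{36}{x}$)
$\frac{1}{U{\left(C{\left(-25,b{\left(-3,s{\left(1 \right)} \right)} \right)},T{\left(-11 \right)} \right)}} = \frac{1}{2 + \frac{36}{-11}} = \frac{1}{2 + 36 \left(- \frac{1}{11}\right)} = \frac{1}{2 - \frac{36}{11}} = \frac{1}{- \frac{14}{11}} = - \frac{11}{14}$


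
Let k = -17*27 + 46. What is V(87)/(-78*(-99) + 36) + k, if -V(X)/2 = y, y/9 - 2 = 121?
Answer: -178126/431 ≈ -413.29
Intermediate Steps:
y = 1107 (y = 18 + 9*121 = 18 + 1089 = 1107)
V(X) = -2214 (V(X) = -2*1107 = -2214)
k = -413 (k = -459 + 46 = -413)
V(87)/(-78*(-99) + 36) + k = -2214/(-78*(-99) + 36) - 413 = -2214/(7722 + 36) - 413 = -2214/7758 - 413 = -2214*1/7758 - 413 = -123/431 - 413 = -178126/431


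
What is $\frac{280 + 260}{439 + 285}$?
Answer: $\frac{135}{181} \approx 0.74586$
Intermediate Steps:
$\frac{280 + 260}{439 + 285} = \frac{540}{724} = 540 \cdot \frac{1}{724} = \frac{135}{181}$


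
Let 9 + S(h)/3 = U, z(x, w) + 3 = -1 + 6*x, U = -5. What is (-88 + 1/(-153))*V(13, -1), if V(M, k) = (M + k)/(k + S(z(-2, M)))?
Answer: 53860/2193 ≈ 24.560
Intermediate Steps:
z(x, w) = -4 + 6*x (z(x, w) = -3 + (-1 + 6*x) = -4 + 6*x)
S(h) = -42 (S(h) = -27 + 3*(-5) = -27 - 15 = -42)
V(M, k) = (M + k)/(-42 + k) (V(M, k) = (M + k)/(k - 42) = (M + k)/(-42 + k))
(-88 + 1/(-153))*V(13, -1) = (-88 + 1/(-153))*((13 - 1)/(-42 - 1)) = (-88 - 1/153)*(12/(-43)) = -(-13465)*12/6579 = -13465/153*(-12/43) = 53860/2193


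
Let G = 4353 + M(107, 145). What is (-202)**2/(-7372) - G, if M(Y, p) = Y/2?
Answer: -16262761/3686 ≈ -4412.0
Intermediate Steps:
M(Y, p) = Y/2 (M(Y, p) = Y*(1/2) = Y/2)
G = 8813/2 (G = 4353 + (1/2)*107 = 4353 + 107/2 = 8813/2 ≈ 4406.5)
(-202)**2/(-7372) - G = (-202)**2/(-7372) - 1*8813/2 = 40804*(-1/7372) - 8813/2 = -10201/1843 - 8813/2 = -16262761/3686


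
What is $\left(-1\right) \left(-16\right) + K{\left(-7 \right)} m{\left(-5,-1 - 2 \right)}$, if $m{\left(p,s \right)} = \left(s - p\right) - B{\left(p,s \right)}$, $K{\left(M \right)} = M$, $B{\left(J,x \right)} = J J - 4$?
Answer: $149$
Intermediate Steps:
$B{\left(J,x \right)} = -4 + J^{2}$ ($B{\left(J,x \right)} = J^{2} - 4 = -4 + J^{2}$)
$m{\left(p,s \right)} = 4 + s - p - p^{2}$ ($m{\left(p,s \right)} = \left(s - p\right) - \left(-4 + p^{2}\right) = 4 + s - p - p^{2}$)
$\left(-1\right) \left(-16\right) + K{\left(-7 \right)} m{\left(-5,-1 - 2 \right)} = \left(-1\right) \left(-16\right) - 7 \left(4 - 3 - -5 - \left(-5\right)^{2}\right) = 16 - 7 \left(4 - 3 + 5 - 25\right) = 16 - -133 = 16 + 133 = 149$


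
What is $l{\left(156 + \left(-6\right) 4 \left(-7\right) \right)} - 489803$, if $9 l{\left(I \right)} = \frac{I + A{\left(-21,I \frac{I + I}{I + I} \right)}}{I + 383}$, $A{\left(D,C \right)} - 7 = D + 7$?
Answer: $- \frac{3116616172}{6363} \approx -4.898 \cdot 10^{5}$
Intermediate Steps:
$A{\left(D,C \right)} = 14 + D$ ($A{\left(D,C \right)} = 7 + \left(D + 7\right) = 7 + \left(7 + D\right) = 14 + D$)
$l{\left(I \right)} = \frac{-7 + I}{9 \left(383 + I\right)}$ ($l{\left(I \right)} = \frac{\left(I + \left(14 - 21\right)\right) \frac{1}{I + 383}}{9} = \frac{\left(I - 7\right) \frac{1}{383 + I}}{9} = \frac{\left(-7 + I\right) \frac{1}{383 + I}}{9} = \frac{\frac{1}{383 + I} \left(-7 + I\right)}{9} = \frac{-7 + I}{9 \left(383 + I\right)}$)
$l{\left(156 + \left(-6\right) 4 \left(-7\right) \right)} - 489803 = \frac{-7 + \left(156 + \left(-6\right) 4 \left(-7\right)\right)}{9 \left(383 + \left(156 + \left(-6\right) 4 \left(-7\right)\right)\right)} - 489803 = \frac{-7 + \left(156 - -168\right)}{9 \left(383 + \left(156 - -168\right)\right)} - 489803 = \frac{-7 + \left(156 + 168\right)}{9 \left(383 + \left(156 + 168\right)\right)} - 489803 = \frac{-7 + 324}{9 \left(383 + 324\right)} - 489803 = \frac{1}{9} \cdot \frac{1}{707} \cdot 317 - 489803 = \frac{317}{6363} - 489803 = - \frac{3116616172}{6363}$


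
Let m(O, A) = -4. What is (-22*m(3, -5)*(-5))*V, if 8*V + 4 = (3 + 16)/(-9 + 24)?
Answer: 451/3 ≈ 150.33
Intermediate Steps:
V = -41/120 (V = -½ + ((3 + 16)/(-9 + 24))/8 = -½ + (19/15)/8 = -½ + (19*(1/15))/8 = -½ + (⅛)*(19/15) = -½ + 19/120 = -41/120 ≈ -0.34167)
(-22*m(3, -5)*(-5))*V = -(-88)*(-5)*(-41/120) = -22*20*(-41/120) = -440*(-41/120) = 451/3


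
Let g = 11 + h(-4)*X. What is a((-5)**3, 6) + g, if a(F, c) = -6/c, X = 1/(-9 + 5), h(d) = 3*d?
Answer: 13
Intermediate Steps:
X = -1/4 (X = 1/(-4) = -1/4 ≈ -0.25000)
g = 14 (g = 11 + (3*(-4))*(-1/4) = 11 - 12*(-1/4) = 11 + 3 = 14)
a((-5)**3, 6) + g = -6/6 + 14 = -6*1/6 + 14 = -1 + 14 = 13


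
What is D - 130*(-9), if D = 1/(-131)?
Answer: 153269/131 ≈ 1170.0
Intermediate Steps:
D = -1/131 ≈ -0.0076336
D - 130*(-9) = -1/131 - 130*(-9) = -1/131 + 1170 = 153269/131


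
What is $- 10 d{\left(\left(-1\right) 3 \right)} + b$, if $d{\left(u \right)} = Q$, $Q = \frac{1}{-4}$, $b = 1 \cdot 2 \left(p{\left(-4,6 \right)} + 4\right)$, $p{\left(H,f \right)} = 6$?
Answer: $\frac{45}{2} \approx 22.5$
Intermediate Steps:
$b = 20$ ($b = 1 \cdot 2 \left(6 + 4\right) = 2 \cdot 10 = 20$)
$Q = - \frac{1}{4} \approx -0.25$
$d{\left(u \right)} = - \frac{1}{4}$
$- 10 d{\left(\left(-1\right) 3 \right)} + b = \left(-10\right) \left(- \frac{1}{4}\right) + 20 = \frac{5}{2} + 20 = \frac{45}{2}$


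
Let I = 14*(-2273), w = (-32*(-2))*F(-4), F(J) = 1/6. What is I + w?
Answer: -95434/3 ≈ -31811.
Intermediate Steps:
F(J) = ⅙
w = 32/3 (w = -32*(-2)*(⅙) = 64*(⅙) = 32/3 ≈ 10.667)
I = -31822
I + w = -31822 + 32/3 = -95434/3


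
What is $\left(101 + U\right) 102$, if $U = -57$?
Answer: $4488$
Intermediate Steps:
$\left(101 + U\right) 102 = \left(101 - 57\right) 102 = 44 \cdot 102 = 4488$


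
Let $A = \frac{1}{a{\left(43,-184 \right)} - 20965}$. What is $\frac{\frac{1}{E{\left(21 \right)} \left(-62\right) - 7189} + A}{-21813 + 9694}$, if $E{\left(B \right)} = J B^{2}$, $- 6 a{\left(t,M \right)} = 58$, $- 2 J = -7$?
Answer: $\frac{185791}{39229194904508} \approx 4.736 \cdot 10^{-9}$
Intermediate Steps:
$J = \frac{7}{2}$ ($J = \left(- \frac{1}{2}\right) \left(-7\right) = \frac{7}{2} \approx 3.5$)
$a{\left(t,M \right)} = - \frac{29}{3}$ ($a{\left(t,M \right)} = \left(- \frac{1}{6}\right) 58 = - \frac{29}{3}$)
$E{\left(B \right)} = \frac{7 B^{2}}{2}$
$A = - \frac{3}{62924}$ ($A = \frac{1}{- \frac{29}{3} - 20965} = \frac{1}{- \frac{62924}{3}} = - \frac{3}{62924} \approx -4.7677 \cdot 10^{-5}$)
$\frac{\frac{1}{E{\left(21 \right)} \left(-62\right) - 7189} + A}{-21813 + 9694} = \frac{\frac{1}{\frac{7 \cdot 21^{2}}{2} \left(-62\right) - 7189} - \frac{3}{62924}}{-21813 + 9694} = \frac{\frac{1}{\frac{7}{2} \cdot 441 \left(-62\right) - 7189} - \frac{3}{62924}}{-12119} = \left(\frac{1}{\frac{3087}{2} \left(-62\right) - 7189} - \frac{3}{62924}\right) \left(- \frac{1}{12119}\right) = \left(\frac{1}{-95697 - 7189} - \frac{3}{62924}\right) \left(- \frac{1}{12119}\right) = \left(\frac{1}{-102886} - \frac{3}{62924}\right) \left(- \frac{1}{12119}\right) = \left(- \frac{1}{102886} - \frac{3}{62924}\right) \left(- \frac{1}{12119}\right) = \left(- \frac{185791}{3236999332}\right) \left(- \frac{1}{12119}\right) = \frac{185791}{39229194904508}$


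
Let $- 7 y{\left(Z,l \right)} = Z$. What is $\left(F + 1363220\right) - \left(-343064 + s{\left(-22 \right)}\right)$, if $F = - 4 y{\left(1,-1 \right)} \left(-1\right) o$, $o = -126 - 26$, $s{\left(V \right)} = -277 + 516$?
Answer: $\frac{11942923}{7} \approx 1.7061 \cdot 10^{6}$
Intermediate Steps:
$s{\left(V \right)} = 239$
$y{\left(Z,l \right)} = - \frac{Z}{7}$
$o = -152$ ($o = -126 - 26 = -152$)
$F = \frac{608}{7}$ ($F = - 4 \left(\left(- \frac{1}{7}\right) 1\right) \left(-1\right) \left(-152\right) = \left(-4\right) \left(- \frac{1}{7}\right) \left(-1\right) \left(-152\right) = \frac{4}{7} \left(-1\right) \left(-152\right) = \left(- \frac{4}{7}\right) \left(-152\right) = \frac{608}{7} \approx 86.857$)
$\left(F + 1363220\right) - \left(-343064 + s{\left(-22 \right)}\right) = \left(\frac{608}{7} + 1363220\right) + \left(\left(\left(293944 + 190966\right) - 141846\right) - 239\right) = \frac{9543148}{7} + \left(\left(484910 - 141846\right) - 239\right) = \frac{9543148}{7} + \left(343064 - 239\right) = \frac{9543148}{7} + 342825 = \frac{11942923}{7}$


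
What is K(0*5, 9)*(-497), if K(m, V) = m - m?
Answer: 0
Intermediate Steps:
K(m, V) = 0
K(0*5, 9)*(-497) = 0*(-497) = 0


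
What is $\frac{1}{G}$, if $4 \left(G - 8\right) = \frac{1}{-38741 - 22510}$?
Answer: $\frac{245004}{1960031} \approx 0.125$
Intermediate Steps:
$G = \frac{1960031}{245004}$ ($G = 8 + \frac{1}{4 \left(-38741 - 22510\right)} = 8 + \frac{1}{4 \left(-61251\right)} = 8 + \frac{1}{4} \left(- \frac{1}{61251}\right) = 8 - \frac{1}{245004} = \frac{1960031}{245004} \approx 8.0$)
$\frac{1}{G} = \frac{1}{\frac{1960031}{245004}} = \frac{245004}{1960031}$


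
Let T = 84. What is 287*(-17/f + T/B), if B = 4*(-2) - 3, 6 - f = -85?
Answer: -321071/143 ≈ -2245.3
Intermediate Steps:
f = 91 (f = 6 - 1*(-85) = 6 + 85 = 91)
B = -11 (B = -8 - 3 = -11)
287*(-17/f + T/B) = 287*(-17/91 + 84/(-11)) = 287*(-17*1/91 + 84*(-1/11)) = 287*(-17/91 - 84/11) = 287*(-7831/1001) = -321071/143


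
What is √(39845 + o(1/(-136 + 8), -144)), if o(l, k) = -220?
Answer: 5*√1585 ≈ 199.06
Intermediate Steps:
√(39845 + o(1/(-136 + 8), -144)) = √(39845 - 220) = √39625 = 5*√1585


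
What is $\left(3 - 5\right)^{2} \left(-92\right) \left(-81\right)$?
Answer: $29808$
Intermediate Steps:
$\left(3 - 5\right)^{2} \left(-92\right) \left(-81\right) = \left(-2\right)^{2} \left(-92\right) \left(-81\right) = 4 \left(-92\right) \left(-81\right) = \left(-368\right) \left(-81\right) = 29808$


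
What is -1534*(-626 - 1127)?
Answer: 2689102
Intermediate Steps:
-1534*(-626 - 1127) = -1534*(-1753) = 2689102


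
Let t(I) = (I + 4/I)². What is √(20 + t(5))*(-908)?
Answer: -2724*√149/5 ≈ -6650.1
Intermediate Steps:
√(20 + t(5))*(-908) = √(20 + (4 + 5²)²/5²)*(-908) = √(20 + (4 + 25)²/25)*(-908) = √(20 + (1/25)*29²)*(-908) = √(20 + (1/25)*841)*(-908) = √(20 + 841/25)*(-908) = √(1341/25)*(-908) = (3*√149/5)*(-908) = -2724*√149/5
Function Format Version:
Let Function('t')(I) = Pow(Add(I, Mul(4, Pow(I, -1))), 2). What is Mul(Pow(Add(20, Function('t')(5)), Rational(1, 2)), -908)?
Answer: Mul(Rational(-2724, 5), Pow(149, Rational(1, 2))) ≈ -6650.1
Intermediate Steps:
Mul(Pow(Add(20, Function('t')(5)), Rational(1, 2)), -908) = Mul(Pow(Add(20, Mul(Pow(5, -2), Pow(Add(4, Pow(5, 2)), 2))), Rational(1, 2)), -908) = Mul(Pow(Add(20, Mul(Rational(1, 25), Pow(Add(4, 25), 2))), Rational(1, 2)), -908) = Mul(Pow(Add(20, Mul(Rational(1, 25), Pow(29, 2))), Rational(1, 2)), -908) = Mul(Pow(Add(20, Mul(Rational(1, 25), 841)), Rational(1, 2)), -908) = Mul(Pow(Add(20, Rational(841, 25)), Rational(1, 2)), -908) = Mul(Pow(Rational(1341, 25), Rational(1, 2)), -908) = Mul(Mul(Rational(3, 5), Pow(149, Rational(1, 2))), -908) = Mul(Rational(-2724, 5), Pow(149, Rational(1, 2)))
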